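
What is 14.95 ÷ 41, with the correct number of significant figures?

0.36

14.95 ÷ 41 = 0.364634146341…
Multiplication/division keeps the fewest significant figures: 14.95 → 4 s.f., 41 → 2 s.f.; limit is 2.
Rounded to 2 significant figures: 0.36.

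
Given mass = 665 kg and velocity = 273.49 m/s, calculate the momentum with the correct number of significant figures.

1.82 × 10⁵ kg·m/s

momentum = 665 kg × 273.49 m/s = 181870.85 kg·m/s.
665 has 3 significant figures; 273.49 has 5.
Division/multiplication keeps the fewest: 3 significant figures.
Rounded: 1.82 × 10⁵ kg·m/s.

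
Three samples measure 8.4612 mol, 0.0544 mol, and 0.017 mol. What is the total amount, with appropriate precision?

8.533 mol

8.4612 mol + 0.0544 mol + 0.017 mol = 8.5326 mol.
Addition/subtraction keeps the fewest decimal places: 8.4612 → 4 decimal places, 0.0544 → 4 decimal places, 0.017 → 3 decimal places; limit is 3.
Rounded to 3 decimal places: 8.533 mol.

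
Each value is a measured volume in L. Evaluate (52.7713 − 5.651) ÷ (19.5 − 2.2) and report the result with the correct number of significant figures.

52.7713 − 5.651 = 47.1203, limited to 3 d.p. → 5 s.f.; 19.5 − 2.2 = 17.3, limited to 1 d.p. → 3 s.f.
Carrying full precision, 47.1203 ÷ 17.3 = 2.72371676301…; keep min(5, 3) = 3 s.f.
Rounded to 3 significant figures: 2.72.

2.72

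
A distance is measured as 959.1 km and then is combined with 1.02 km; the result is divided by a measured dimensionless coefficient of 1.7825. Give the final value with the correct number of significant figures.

959.1 km + 1.02 km = 960.12 km; the sum is limited to 1 decimal place (4 s.f.).
Carrying full precision, 960.12 ÷ 1.7825 = 538.636746143… km; 1.7825 has 5 s.f., so the result keeps min(4, 5) = 4 s.f.
Rounded to 4 significant figures: 538.6 km.

538.6 km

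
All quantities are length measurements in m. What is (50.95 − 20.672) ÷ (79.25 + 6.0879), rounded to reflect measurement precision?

0.3548

50.95 − 20.672 = 30.278, limited to 2 d.p. → 4 s.f.; 79.25 + 6.0879 = 85.3379, limited to 2 d.p. → 4 s.f.
Carrying full precision, 30.278 ÷ 85.3379 = 0.354801325085…; keep min(4, 4) = 4 s.f.
Rounded to 4 significant figures: 0.3548.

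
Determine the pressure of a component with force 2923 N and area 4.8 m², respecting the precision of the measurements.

pressure = 2923 N ÷ 4.8 m² = 608.958333333… Pa.
2923 has 4 significant figures; 4.8 has 2.
Division/multiplication keeps the fewest: 2 significant figures.
Rounded: 6.1 × 10² Pa.

6.1 × 10² Pa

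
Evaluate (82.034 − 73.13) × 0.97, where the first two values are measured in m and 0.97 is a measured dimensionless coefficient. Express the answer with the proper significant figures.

82.034 m − 73.13 m = 8.904 m; the difference is limited to 2 decimal places (3 s.f.).
Carrying full precision, 8.904 × 0.97 = 8.63688 m; 0.97 has 2 s.f., so the result keeps min(3, 2) = 2 s.f.
Rounded to 2 significant figures: 8.6 m.

8.6 m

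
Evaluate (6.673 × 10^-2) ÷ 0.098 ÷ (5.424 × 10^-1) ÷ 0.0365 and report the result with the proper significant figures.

(6.673 × 10^-2) ÷ 0.098 ÷ (5.424 × 10^-1) ÷ 0.0365 = 34.3939855006…
Multiplication/division keeps the fewest significant figures: 6.673 × 10^-2 → 4 s.f., 0.098 → 2 s.f., 5.424 × 10^-1 → 4 s.f., 0.0365 → 3 s.f.; limit is 2.
Rounded to 2 significant figures: 34.

34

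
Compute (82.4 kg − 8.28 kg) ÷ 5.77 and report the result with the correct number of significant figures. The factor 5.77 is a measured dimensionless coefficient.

82.4 kg − 8.28 kg = 74.12 kg; the difference is limited to 1 decimal place (3 s.f.).
Carrying full precision, 74.12 ÷ 5.77 = 12.8457538995… kg; 5.77 has 3 s.f., so the result keeps min(3, 3) = 3 s.f.
Rounded to 3 significant figures: 12.8 kg.

12.8 kg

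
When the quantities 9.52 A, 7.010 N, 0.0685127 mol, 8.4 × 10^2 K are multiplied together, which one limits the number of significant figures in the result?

8.4 × 10^2 K

9.52 A → 3 s.f.; 7.010 N → 4 s.f.; 0.0685127 mol → 6 s.f.; 8.4 × 10^2 K → 2 s.f.
The fewest is 2 significant figures, from 8.4 × 10^2 K.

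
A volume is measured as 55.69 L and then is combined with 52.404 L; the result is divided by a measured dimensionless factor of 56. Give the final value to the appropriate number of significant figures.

55.69 L + 52.404 L = 108.094 L; the sum is limited to 2 decimal places (5 s.f.).
Carrying full precision, 108.094 ÷ 56 = 1.93025 L; 56 has 2 s.f., so the result keeps min(5, 2) = 2 s.f.
Rounded to 2 significant figures: 1.9 L.

1.9 L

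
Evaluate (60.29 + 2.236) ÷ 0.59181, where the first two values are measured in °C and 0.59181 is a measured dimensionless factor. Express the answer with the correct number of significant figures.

105.7 °C

60.29 °C + 2.236 °C = 62.526 °C; the sum is limited to 2 decimal places (4 s.f.).
Carrying full precision, 62.526 ÷ 0.59181 = 105.652151873… °C; 0.59181 has 5 s.f., so the result keeps min(4, 5) = 4 s.f.
Rounded to 4 significant figures: 105.7 °C.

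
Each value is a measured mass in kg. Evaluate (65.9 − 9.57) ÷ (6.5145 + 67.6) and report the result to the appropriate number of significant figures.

65.9 − 9.57 = 56.33, limited to 1 d.p. → 3 s.f.; 6.5145 + 67.6 = 74.1145, limited to 1 d.p. → 3 s.f.
Carrying full precision, 56.33 ÷ 74.1145 = 0.760040208056…; keep min(3, 3) = 3 s.f.
Rounded to 3 significant figures: 0.760.

0.760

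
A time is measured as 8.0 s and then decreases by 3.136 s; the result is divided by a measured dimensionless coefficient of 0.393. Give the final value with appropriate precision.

8.0 s − 3.136 s = 4.864 s; the difference is limited to 1 decimal place (2 s.f.).
Carrying full precision, 4.864 ÷ 0.393 = 12.3765903308… s; 0.393 has 3 s.f., so the result keeps min(2, 3) = 2 s.f.
Rounded to 2 significant figures: 12 s.

12 s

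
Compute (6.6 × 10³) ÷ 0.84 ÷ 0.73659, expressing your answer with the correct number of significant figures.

(6.6 × 10³) ÷ 0.84 ÷ 0.73659 = 10666.9149149…
Multiplication/division keeps the fewest significant figures: 6.6 × 10³ → 2 s.f., 0.84 → 2 s.f., 0.73659 → 5 s.f.; limit is 2.
Rounded to 2 significant figures: 1.1 × 10⁴.

1.1 × 10⁴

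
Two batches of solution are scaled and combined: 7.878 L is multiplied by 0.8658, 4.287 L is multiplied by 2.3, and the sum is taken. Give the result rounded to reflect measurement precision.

16.7 L

7.878 × 0.8658 = 6.8207724 → 6.821 L (4 s.f., last digit at the 10^-3 place).
4.287 × 2.3 = 9.8601 → 9.9 L (2 s.f., last digit at the 10^-1 place).
Sum: 16.6808724 L; keep the coarser place, 10^-1.
Result: 16.7 L.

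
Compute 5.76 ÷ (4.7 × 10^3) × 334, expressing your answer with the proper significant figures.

5.76 ÷ (4.7 × 10^3) × 334 = 0.409327659574…
Multiplication/division keeps the fewest significant figures: 5.76 → 3 s.f., 4.7 × 10^3 → 2 s.f., 334 → 3 s.f.; limit is 2.
Rounded to 2 significant figures: 0.41.

0.41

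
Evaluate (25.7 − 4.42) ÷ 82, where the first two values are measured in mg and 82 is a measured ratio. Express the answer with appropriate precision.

25.7 mg − 4.42 mg = 21.28 mg; the difference is limited to 1 decimal place (3 s.f.).
Carrying full precision, 21.28 ÷ 82 = 0.259512195122… mg; 82 has 2 s.f., so the result keeps min(3, 2) = 2 s.f.
Rounded to 2 significant figures: 0.26 mg.

0.26 mg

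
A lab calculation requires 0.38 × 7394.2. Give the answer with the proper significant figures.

0.38 × 7394.2 = 2809.796
Multiplication/division keeps the fewest significant figures: 0.38 → 2 s.f., 7394.2 → 5 s.f.; limit is 2.
Rounded to 2 significant figures: 2.8 × 10^3.

2.8 × 10^3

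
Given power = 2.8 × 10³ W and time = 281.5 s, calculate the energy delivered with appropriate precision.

energy delivered = 2.8 × 10³ W × 281.5 s = 788200 J.
2.8 × 10³ has 2 significant figures; 281.5 has 4.
Division/multiplication keeps the fewest: 2 significant figures.
Rounded: 7.9 × 10⁵ J.

7.9 × 10⁵ J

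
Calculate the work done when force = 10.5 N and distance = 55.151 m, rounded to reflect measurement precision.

work done = 10.5 N × 55.151 m = 579.0855 J.
10.5 has 3 significant figures; 55.151 has 5.
Division/multiplication keeps the fewest: 3 significant figures.
Rounded: 5.79 × 10² J.

5.79 × 10² J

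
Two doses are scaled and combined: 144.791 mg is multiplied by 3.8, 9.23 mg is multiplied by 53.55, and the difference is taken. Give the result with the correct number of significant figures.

144.791 × 3.8 = 550.2058 → 5.5 × 10^2 mg (2 s.f., last digit at the 10^1 place).
9.23 × 53.55 = 494.2665 → 494 mg (3 s.f., last digit at the 10^0 place).
Difference: 55.9393 mg; keep the coarser place, 10^1.
Result: 6 × 10^1 mg.

6 × 10^1 mg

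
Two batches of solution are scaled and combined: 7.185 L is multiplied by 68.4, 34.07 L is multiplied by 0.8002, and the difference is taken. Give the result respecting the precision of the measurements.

7.185 × 68.4 = 491.454 → 491 L (3 s.f., last digit at the 10^0 place).
34.07 × 0.8002 = 27.262814 → 27.26 L (4 s.f., last digit at the 10^-2 place).
Difference: 464.191186 L; keep the coarser place, 10^0.
Result: 4.64 × 10² L.

4.64 × 10² L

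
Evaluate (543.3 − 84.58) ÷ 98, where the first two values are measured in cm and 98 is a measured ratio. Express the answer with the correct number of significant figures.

543.3 cm − 84.58 cm = 458.72 cm; the difference is limited to 1 decimal place (4 s.f.).
Carrying full precision, 458.72 ÷ 98 = 4.68081632653… cm; 98 has 2 s.f., so the result keeps min(4, 2) = 2 s.f.
Rounded to 2 significant figures: 4.7 cm.

4.7 cm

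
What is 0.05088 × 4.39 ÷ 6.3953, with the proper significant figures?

0.05088 × 4.39 ÷ 6.3953 = 0.0349261488906…
Multiplication/division keeps the fewest significant figures: 0.05088 → 4 s.f., 4.39 → 3 s.f., 6.3953 → 5 s.f.; limit is 3.
Rounded to 3 significant figures: 0.0349.

0.0349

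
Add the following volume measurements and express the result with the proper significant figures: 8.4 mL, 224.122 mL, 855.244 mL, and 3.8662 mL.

8.4 mL + 224.122 mL + 855.244 mL + 3.8662 mL = 1091.6322 mL.
Addition/subtraction keeps the fewest decimal places: 8.4 → 1 decimal place, 224.122 → 3 decimal places, 855.244 → 3 decimal places, 3.8662 → 4 decimal places; limit is 1.
Rounded to 1 decimal place: 1091.6 mL.

1091.6 mL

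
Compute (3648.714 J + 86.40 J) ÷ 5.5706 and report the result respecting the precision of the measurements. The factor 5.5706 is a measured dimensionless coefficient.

670.50 J

3648.714 J + 86.40 J = 3735.114 J; the sum is limited to 2 decimal places (6 s.f.).
Carrying full precision, 3735.114 ÷ 5.5706 = 670.504793021… J; 5.5706 has 5 s.f., so the result keeps min(6, 5) = 5 s.f.
Rounded to 5 significant figures: 670.50 J.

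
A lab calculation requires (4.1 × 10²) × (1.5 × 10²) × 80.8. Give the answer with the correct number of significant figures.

(4.1 × 10²) × (1.5 × 10²) × 80.8 = 4969200
Multiplication/division keeps the fewest significant figures: 4.1 × 10² → 2 s.f., 1.5 × 10² → 2 s.f., 80.8 → 3 s.f.; limit is 2.
Rounded to 2 significant figures: 5.0 × 10⁶.

5.0 × 10⁶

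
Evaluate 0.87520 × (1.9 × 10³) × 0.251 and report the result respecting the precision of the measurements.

0.87520 × (1.9 × 10³) × 0.251 = 417.38288
Multiplication/division keeps the fewest significant figures: 0.87520 → 5 s.f., 1.9 × 10³ → 2 s.f., 0.251 → 3 s.f.; limit is 2.
Rounded to 2 significant figures: 4.2 × 10².

4.2 × 10²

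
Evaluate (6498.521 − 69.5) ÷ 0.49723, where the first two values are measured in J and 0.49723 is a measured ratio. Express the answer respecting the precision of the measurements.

6498.521 J − 69.5 J = 6429.021 J; the difference is limited to 1 decimal place (5 s.f.).
Carrying full precision, 6429.021 ÷ 0.49723 = 12929.672385… J; 0.49723 has 5 s.f., so the result keeps min(5, 5) = 5 s.f.
Rounded to 5 significant figures: 1.2930 × 10⁴ J.

1.2930 × 10⁴ J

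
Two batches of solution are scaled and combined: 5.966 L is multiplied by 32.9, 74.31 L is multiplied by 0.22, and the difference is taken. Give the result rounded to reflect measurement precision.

5.966 × 32.9 = 196.2814 → 1.96 × 10^2 L (3 s.f., last digit at the 10^0 place).
74.31 × 0.22 = 16.3482 → 16 L (2 s.f., last digit at the 10^0 place).
Difference: 179.9332 L; keep the coarser place, 10^0.
Result: 1.80 × 10^2 L.

1.80 × 10^2 L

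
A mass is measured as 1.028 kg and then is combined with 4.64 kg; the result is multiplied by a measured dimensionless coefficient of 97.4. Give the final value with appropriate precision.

1.028 kg + 4.64 kg = 5.668 kg; the sum is limited to 2 decimal places (3 s.f.).
Carrying full precision, 5.668 × 97.4 = 552.0632 kg; 97.4 has 3 s.f., so the result keeps min(3, 3) = 3 s.f.
Rounded to 3 significant figures: 5.52 × 10^2 kg.

5.52 × 10^2 kg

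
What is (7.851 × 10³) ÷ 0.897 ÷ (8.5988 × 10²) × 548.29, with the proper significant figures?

5.58 × 10³

(7.851 × 10³) ÷ 0.897 ÷ (8.5988 × 10²) × 548.29 = 5580.90990529…
Multiplication/division keeps the fewest significant figures: 7.851 × 10³ → 4 s.f., 0.897 → 3 s.f., 8.5988 × 10² → 5 s.f., 548.29 → 5 s.f.; limit is 3.
Rounded to 3 significant figures: 5.58 × 10³.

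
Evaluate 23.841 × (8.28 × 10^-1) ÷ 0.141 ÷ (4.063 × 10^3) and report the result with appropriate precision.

23.841 × (8.28 × 10^-1) ÷ 0.141 ÷ (4.063 × 10^3) = 0.0344579050173…
Multiplication/division keeps the fewest significant figures: 23.841 → 5 s.f., 8.28 × 10^-1 → 3 s.f., 0.141 → 3 s.f., 4.063 × 10^3 → 4 s.f.; limit is 3.
Rounded to 3 significant figures: 3.45 × 10^-2.

3.45 × 10^-2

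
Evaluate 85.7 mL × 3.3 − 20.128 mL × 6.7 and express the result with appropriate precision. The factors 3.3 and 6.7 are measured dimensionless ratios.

85.7 × 3.3 = 282.81 → 2.8 × 10^2 mL (2 s.f., last digit at the 10^1 place).
20.128 × 6.7 = 134.8576 → 1.3 × 10^2 mL (2 s.f., last digit at the 10^1 place).
Difference: 147.9524 mL; keep the coarser place, 10^1.
Result: 1.5 × 10^2 mL.

1.5 × 10^2 mL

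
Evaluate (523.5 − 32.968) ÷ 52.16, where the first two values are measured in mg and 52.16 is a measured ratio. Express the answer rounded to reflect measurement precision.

523.5 mg − 32.968 mg = 490.532 mg; the difference is limited to 1 decimal place (4 s.f.).
Carrying full precision, 490.532 ÷ 52.16 = 9.40437116564… mg; 52.16 has 4 s.f., so the result keeps min(4, 4) = 4 s.f.
Rounded to 4 significant figures: 9.404 mg.

9.404 mg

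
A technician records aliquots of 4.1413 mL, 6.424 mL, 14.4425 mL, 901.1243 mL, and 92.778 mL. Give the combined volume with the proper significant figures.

4.1413 mL + 6.424 mL + 14.4425 mL + 901.1243 mL + 92.778 mL = 1018.9101 mL.
Addition/subtraction keeps the fewest decimal places: 4.1413 → 4 decimal places, 6.424 → 3 decimal places, 14.4425 → 4 decimal places, 901.1243 → 4 decimal places, 92.778 → 3 decimal places; limit is 3.
Rounded to 3 decimal places: 1018.910 mL.

1018.910 mL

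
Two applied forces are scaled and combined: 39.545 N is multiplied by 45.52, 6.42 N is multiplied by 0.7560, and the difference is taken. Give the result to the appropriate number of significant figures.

1795 N

39.545 × 45.52 = 1800.0884 → 1800. N (4 s.f., last digit at the 10^0 place).
6.42 × 0.7560 = 4.85352 → 4.85 N (3 s.f., last digit at the 10^-2 place).
Difference: 1795.23488 N; keep the coarser place, 10^0.
Result: 1795 N.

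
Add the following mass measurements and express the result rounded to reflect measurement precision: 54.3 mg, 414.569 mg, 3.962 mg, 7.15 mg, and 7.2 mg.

54.3 mg + 414.569 mg + 3.962 mg + 7.15 mg + 7.2 mg = 487.181 mg.
Addition/subtraction keeps the fewest decimal places: 54.3 → 1 decimal place, 414.569 → 3 decimal places, 3.962 → 3 decimal places, 7.15 → 2 decimal places, 7.2 → 1 decimal place; limit is 1.
Rounded to 1 decimal place: 487.2 mg.

487.2 mg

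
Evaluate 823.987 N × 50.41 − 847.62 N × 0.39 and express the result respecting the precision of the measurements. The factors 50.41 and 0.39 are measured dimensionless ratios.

4.121 × 10⁴ N

823.987 × 50.41 = 41537.18467 → 4.154 × 10⁴ N (4 s.f., last digit at the 10^1 place).
847.62 × 0.39 = 330.5718 → 3.3 × 10² N (2 s.f., last digit at the 10^1 place).
Difference: 41206.61287 N; keep the coarser place, 10^1.
Result: 4.121 × 10⁴ N.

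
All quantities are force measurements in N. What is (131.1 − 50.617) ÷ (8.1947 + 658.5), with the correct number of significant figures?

0.121

131.1 − 50.617 = 80.483, limited to 1 d.p. → 3 s.f.; 8.1947 + 658.5 = 666.6947, limited to 1 d.p. → 4 s.f.
Carrying full precision, 80.483 ÷ 666.6947 = 0.120719423748…; keep min(3, 4) = 3 s.f.
Rounded to 3 significant figures: 0.121.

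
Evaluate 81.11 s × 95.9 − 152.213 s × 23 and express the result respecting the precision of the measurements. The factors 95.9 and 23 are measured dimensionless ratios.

4.3 × 10^3 s

81.11 × 95.9 = 7778.449 → 7.78 × 10^3 s (3 s.f., last digit at the 10^1 place).
152.213 × 23 = 3500.899 → 3.5 × 10^3 s (2 s.f., last digit at the 10^2 place).
Difference: 4277.55 s; keep the coarser place, 10^2.
Result: 4.3 × 10^3 s.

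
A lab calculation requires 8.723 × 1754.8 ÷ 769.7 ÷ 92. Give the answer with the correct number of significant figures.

0.22

8.723 × 1754.8 ÷ 769.7 ÷ 92 = 0.216164406234…
Multiplication/division keeps the fewest significant figures: 8.723 → 4 s.f., 1754.8 → 5 s.f., 769.7 → 4 s.f., 92 → 2 s.f.; limit is 2.
Rounded to 2 significant figures: 0.22.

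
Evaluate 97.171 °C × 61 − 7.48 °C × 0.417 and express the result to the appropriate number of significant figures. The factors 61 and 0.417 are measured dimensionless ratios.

5.9 × 10³ °C

97.171 × 61 = 5927.431 → 5.9 × 10³ °C (2 s.f., last digit at the 10^2 place).
7.48 × 0.417 = 3.11916 → 3.12 °C (3 s.f., last digit at the 10^-2 place).
Difference: 5924.31184 °C; keep the coarser place, 10^2.
Result: 5.9 × 10³ °C.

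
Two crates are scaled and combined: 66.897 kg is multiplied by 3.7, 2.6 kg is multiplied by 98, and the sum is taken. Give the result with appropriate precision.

66.897 × 3.7 = 247.5189 → 2.5 × 10^2 kg (2 s.f., last digit at the 10^1 place).
2.6 × 98 = 254.8 → 2.5 × 10^2 kg (2 s.f., last digit at the 10^1 place).
Sum: 502.3189 kg; keep the coarser place, 10^1.
Result: 5.0 × 10^2 kg.

5.0 × 10^2 kg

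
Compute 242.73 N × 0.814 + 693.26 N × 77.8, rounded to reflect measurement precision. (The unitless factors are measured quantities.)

5.41 × 10⁴ N

242.73 × 0.814 = 197.58222 → 198 N (3 s.f., last digit at the 10^0 place).
693.26 × 77.8 = 53935.628 → 5.39 × 10⁴ N (3 s.f., last digit at the 10^2 place).
Sum: 54133.21022 N; keep the coarser place, 10^2.
Result: 5.41 × 10⁴ N.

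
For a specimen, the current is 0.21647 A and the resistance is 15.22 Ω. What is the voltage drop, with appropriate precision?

3.295 V

voltage drop = 0.21647 A × 15.22 Ω = 3.2946734 V.
0.21647 has 5 significant figures; 15.22 has 4.
Division/multiplication keeps the fewest: 4 significant figures.
Rounded: 3.295 V.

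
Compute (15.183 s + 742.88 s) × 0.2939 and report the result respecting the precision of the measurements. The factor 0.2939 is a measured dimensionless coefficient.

222.8 s

15.183 s + 742.88 s = 758.063 s; the sum is limited to 2 decimal places (5 s.f.).
Carrying full precision, 758.063 × 0.2939 = 222.7947157 s; 0.2939 has 4 s.f., so the result keeps min(5, 4) = 4 s.f.
Rounded to 4 significant figures: 222.8 s.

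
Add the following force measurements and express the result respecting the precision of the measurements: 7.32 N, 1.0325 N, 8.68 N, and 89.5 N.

106.5 N

7.32 N + 1.0325 N + 8.68 N + 89.5 N = 106.5325 N.
Addition/subtraction keeps the fewest decimal places: 7.32 → 2 decimal places, 1.0325 → 4 decimal places, 8.68 → 2 decimal places, 89.5 → 1 decimal place; limit is 1.
Rounded to 1 decimal place: 106.5 N.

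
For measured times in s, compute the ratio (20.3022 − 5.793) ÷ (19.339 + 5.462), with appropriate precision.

5.8502 × 10^-1

20.3022 − 5.793 = 14.5092, limited to 3 d.p. → 5 s.f.; 19.339 + 5.462 = 24.801, limited to 3 d.p. → 5 s.f.
Carrying full precision, 14.5092 ÷ 24.801 = 0.585024797387…; keep min(5, 5) = 5 s.f.
Rounded to 5 significant figures: 5.8502 × 10^-1.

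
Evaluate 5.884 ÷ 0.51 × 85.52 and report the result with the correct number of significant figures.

9.9 × 10²

5.884 ÷ 0.51 × 85.52 = 986.666039216…
Multiplication/division keeps the fewest significant figures: 5.884 → 4 s.f., 0.51 → 2 s.f., 85.52 → 4 s.f.; limit is 2.
Rounded to 2 significant figures: 9.9 × 10².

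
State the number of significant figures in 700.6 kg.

700.6: zeros between nonzero digits are significant.

4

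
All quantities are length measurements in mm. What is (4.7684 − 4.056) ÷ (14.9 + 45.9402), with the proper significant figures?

4.7684 − 4.056 = 0.7124, limited to 3 d.p. → 3 s.f.; 14.9 + 45.9402 = 60.8402, limited to 1 d.p. → 3 s.f.
Carrying full precision, 0.7124 ÷ 60.8402 = 0.0117093632171…; keep min(3, 3) = 3 s.f.
Rounded to 3 significant figures: 0.0117.

0.0117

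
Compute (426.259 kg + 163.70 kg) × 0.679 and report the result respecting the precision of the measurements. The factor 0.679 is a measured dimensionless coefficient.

401 kg

426.259 kg + 163.70 kg = 589.959 kg; the sum is limited to 2 decimal places (5 s.f.).
Carrying full precision, 589.959 × 0.679 = 400.582161 kg; 0.679 has 3 s.f., so the result keeps min(5, 3) = 3 s.f.
Rounded to 3 significant figures: 401 kg.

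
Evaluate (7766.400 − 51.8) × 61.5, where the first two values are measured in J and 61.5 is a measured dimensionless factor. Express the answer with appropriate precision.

7766.400 J − 51.8 J = 7714.600 J; the difference is limited to 1 decimal place (5 s.f.).
Carrying full precision, 7714.600 × 61.5 = 474447.9 J; 61.5 has 3 s.f., so the result keeps min(5, 3) = 3 s.f.
Rounded to 3 significant figures: 4.74 × 10⁵ J.

4.74 × 10⁵ J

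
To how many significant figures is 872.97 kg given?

872.97: every digit is nonzero and significant.

5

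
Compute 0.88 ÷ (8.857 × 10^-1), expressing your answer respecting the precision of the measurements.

0.88 ÷ (8.857 × 10^-1) = 0.993564412329…
Multiplication/division keeps the fewest significant figures: 0.88 → 2 s.f., 8.857 × 10^-1 → 4 s.f.; limit is 2.
Rounded to 2 significant figures: 9.9 × 10^-1.

9.9 × 10^-1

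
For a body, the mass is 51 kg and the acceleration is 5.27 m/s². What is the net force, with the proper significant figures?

net force = 51 kg × 5.27 m/s² = 268.77 N.
51 has 2 significant figures; 5.27 has 3.
Division/multiplication keeps the fewest: 2 significant figures.
Rounded: 2.7 × 10² N.

2.7 × 10² N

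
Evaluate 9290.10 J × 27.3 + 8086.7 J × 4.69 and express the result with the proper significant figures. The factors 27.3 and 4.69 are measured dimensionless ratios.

2.92 × 10⁵ J

9290.10 × 27.3 = 253619.73 → 2.54 × 10⁵ J (3 s.f., last digit at the 10^3 place).
8086.7 × 4.69 = 37926.623 → 3.79 × 10⁴ J (3 s.f., last digit at the 10^2 place).
Sum: 291546.353 J; keep the coarser place, 10^3.
Result: 2.92 × 10⁵ J.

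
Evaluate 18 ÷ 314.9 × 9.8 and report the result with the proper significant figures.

0.56

18 ÷ 314.9 × 9.8 = 0.560177834233…
Multiplication/division keeps the fewest significant figures: 18 → 2 s.f., 314.9 → 4 s.f., 9.8 → 2 s.f.; limit is 2.
Rounded to 2 significant figures: 0.56.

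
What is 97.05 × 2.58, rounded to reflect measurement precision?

2.50 × 10²

97.05 × 2.58 = 250.389
Multiplication/division keeps the fewest significant figures: 97.05 → 4 s.f., 2.58 → 3 s.f.; limit is 3.
Rounded to 3 significant figures: 2.50 × 10².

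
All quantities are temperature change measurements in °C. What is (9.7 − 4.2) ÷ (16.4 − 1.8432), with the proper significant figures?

0.38

9.7 − 4.2 = 5.5, limited to 1 d.p. → 2 s.f.; 16.4 − 1.8432 = 14.5568, limited to 1 d.p. → 3 s.f.
Carrying full precision, 5.5 ÷ 14.5568 = 0.377830292372…; keep min(2, 3) = 2 s.f.
Rounded to 2 significant figures: 0.38.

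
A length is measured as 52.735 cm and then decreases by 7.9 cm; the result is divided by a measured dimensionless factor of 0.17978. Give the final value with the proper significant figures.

249 cm

52.735 cm − 7.9 cm = 44.835 cm; the difference is limited to 1 decimal place (3 s.f.).
Carrying full precision, 44.835 ÷ 0.17978 = 249.388141061… cm; 0.17978 has 5 s.f., so the result keeps min(3, 5) = 3 s.f.
Rounded to 3 significant figures: 249 cm.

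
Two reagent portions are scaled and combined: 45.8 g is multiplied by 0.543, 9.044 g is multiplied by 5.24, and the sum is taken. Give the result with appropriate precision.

45.8 × 0.543 = 24.8694 → 24.9 g (3 s.f., last digit at the 10^-1 place).
9.044 × 5.24 = 47.39056 → 47.4 g (3 s.f., last digit at the 10^-1 place).
Sum: 72.25996 g; keep the coarser place, 10^-1.
Result: 72.3 g.

72.3 g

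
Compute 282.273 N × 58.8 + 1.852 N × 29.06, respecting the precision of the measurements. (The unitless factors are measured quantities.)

1.67 × 10^4 N

282.273 × 58.8 = 16597.6524 → 1.66 × 10^4 N (3 s.f., last digit at the 10^2 place).
1.852 × 29.06 = 53.81912 → 53.82 N (4 s.f., last digit at the 10^-2 place).
Sum: 16651.47152 N; keep the coarser place, 10^2.
Result: 1.67 × 10^4 N.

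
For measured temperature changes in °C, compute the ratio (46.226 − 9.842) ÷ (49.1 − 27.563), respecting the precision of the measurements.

1.69

46.226 − 9.842 = 36.384, limited to 3 d.p. → 5 s.f.; 49.1 − 27.563 = 21.537, limited to 1 d.p. → 3 s.f.
Carrying full precision, 36.384 ÷ 21.537 = 1.6893717788…; keep min(5, 3) = 3 s.f.
Rounded to 3 significant figures: 1.69.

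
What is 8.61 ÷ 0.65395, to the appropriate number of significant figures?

8.61 ÷ 0.65395 = 13.1661442006…
Multiplication/division keeps the fewest significant figures: 8.61 → 3 s.f., 0.65395 → 5 s.f.; limit is 3.
Rounded to 3 significant figures: 13.2.

13.2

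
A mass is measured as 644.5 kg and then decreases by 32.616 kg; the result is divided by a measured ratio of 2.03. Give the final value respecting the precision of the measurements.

644.5 kg − 32.616 kg = 611.884 kg; the difference is limited to 1 decimal place (4 s.f.).
Carrying full precision, 611.884 ÷ 2.03 = 301.420689655… kg; 2.03 has 3 s.f., so the result keeps min(4, 3) = 3 s.f.
Rounded to 3 significant figures: 301 kg.

301 kg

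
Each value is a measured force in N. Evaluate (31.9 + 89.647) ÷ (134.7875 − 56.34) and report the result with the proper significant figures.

1.549

31.9 + 89.647 = 121.547, limited to 1 d.p. → 4 s.f.; 134.7875 − 56.34 = 78.4475, limited to 2 d.p. → 4 s.f.
Carrying full precision, 121.547 ÷ 78.4475 = 1.54940565346…; keep min(4, 4) = 4 s.f.
Rounded to 4 significant figures: 1.549.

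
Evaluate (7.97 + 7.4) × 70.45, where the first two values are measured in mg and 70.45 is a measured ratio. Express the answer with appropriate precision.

7.97 mg + 7.4 mg = 15.37 mg; the sum is limited to 1 decimal place (3 s.f.).
Carrying full precision, 15.37 × 70.45 = 1082.8165 mg; 70.45 has 4 s.f., so the result keeps min(3, 4) = 3 s.f.
Rounded to 3 significant figures: 1.08 × 10^3 mg.

1.08 × 10^3 mg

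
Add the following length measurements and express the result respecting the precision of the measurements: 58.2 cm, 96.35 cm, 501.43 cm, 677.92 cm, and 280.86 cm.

58.2 cm + 96.35 cm + 501.43 cm + 677.92 cm + 280.86 cm = 1614.76 cm.
Addition/subtraction keeps the fewest decimal places: 58.2 → 1 decimal place, 96.35 → 2 decimal places, 501.43 → 2 decimal places, 677.92 → 2 decimal places, 280.86 → 2 decimal places; limit is 1.
Rounded to 1 decimal place: 1614.8 cm.

1614.8 cm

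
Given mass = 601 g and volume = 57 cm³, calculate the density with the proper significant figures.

11 g/cm³

density = 601 g ÷ 57 cm³ = 10.5438596491… g/cm³.
601 has 3 significant figures; 57 has 2.
Division/multiplication keeps the fewest: 2 significant figures.
Rounded: 11 g/cm³.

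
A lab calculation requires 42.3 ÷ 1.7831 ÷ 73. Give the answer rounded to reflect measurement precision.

42.3 ÷ 1.7831 ÷ 73 = 0.324968905162…
Multiplication/division keeps the fewest significant figures: 42.3 → 3 s.f., 1.7831 → 5 s.f., 73 → 2 s.f.; limit is 2.
Rounded to 2 significant figures: 0.32.

0.32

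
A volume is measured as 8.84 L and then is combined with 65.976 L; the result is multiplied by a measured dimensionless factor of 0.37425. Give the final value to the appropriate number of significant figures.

28.00 L

8.84 L + 65.976 L = 74.816 L; the sum is limited to 2 decimal places (4 s.f.).
Carrying full precision, 74.816 × 0.37425 = 27.999888 L; 0.37425 has 5 s.f., so the result keeps min(4, 5) = 4 s.f.
Rounded to 4 significant figures: 28.00 L.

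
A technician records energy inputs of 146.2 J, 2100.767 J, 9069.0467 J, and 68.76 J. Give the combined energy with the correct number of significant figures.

146.2 J + 2100.767 J + 9069.0467 J + 68.76 J = 11384.7737 J.
Addition/subtraction keeps the fewest decimal places: 146.2 → 1 decimal place, 2100.767 → 3 decimal places, 9069.0467 → 4 decimal places, 68.76 → 2 decimal places; limit is 1.
Rounded to 1 decimal place: 11384.8 J.

11384.8 J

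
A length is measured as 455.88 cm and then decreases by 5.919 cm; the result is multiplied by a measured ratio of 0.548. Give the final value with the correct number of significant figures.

455.88 cm − 5.919 cm = 449.961 cm; the difference is limited to 2 decimal places (5 s.f.).
Carrying full precision, 449.961 × 0.548 = 246.578628 cm; 0.548 has 3 s.f., so the result keeps min(5, 3) = 3 s.f.
Rounded to 3 significant figures: 247 cm.

247 cm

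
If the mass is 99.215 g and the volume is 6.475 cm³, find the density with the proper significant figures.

density = 99.215 g ÷ 6.475 cm³ = 15.3227799228… g/cm³.
99.215 has 5 significant figures; 6.475 has 4.
Division/multiplication keeps the fewest: 4 significant figures.
Rounded: 15.32 g/cm³.

15.32 g/cm³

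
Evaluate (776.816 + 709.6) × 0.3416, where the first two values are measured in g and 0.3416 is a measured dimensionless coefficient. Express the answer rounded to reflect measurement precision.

507.8 g

776.816 g + 709.6 g = 1486.416 g; the sum is limited to 1 decimal place (5 s.f.).
Carrying full precision, 1486.416 × 0.3416 = 507.7597056 g; 0.3416 has 4 s.f., so the result keeps min(5, 4) = 4 s.f.
Rounded to 4 significant figures: 507.8 g.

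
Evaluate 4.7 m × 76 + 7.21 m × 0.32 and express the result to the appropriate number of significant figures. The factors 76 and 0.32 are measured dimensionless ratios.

3.6 × 10² m

4.7 × 76 = 357.2 → 3.6 × 10² m (2 s.f., last digit at the 10^1 place).
7.21 × 0.32 = 2.3072 → 2.3 m (2 s.f., last digit at the 10^-1 place).
Sum: 359.5072 m; keep the coarser place, 10^1.
Result: 3.6 × 10² m.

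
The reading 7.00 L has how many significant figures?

7.00: trailing zeros after a decimal point are significant.

3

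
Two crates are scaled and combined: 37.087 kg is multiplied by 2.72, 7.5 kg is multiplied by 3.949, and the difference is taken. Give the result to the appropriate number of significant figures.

71 kg

37.087 × 2.72 = 100.87664 → 101 kg (3 s.f., last digit at the 10^0 place).
7.5 × 3.949 = 29.6175 → 30. kg (2 s.f., last digit at the 10^0 place).
Difference: 71.25914 kg; keep the coarser place, 10^0.
Result: 71 kg.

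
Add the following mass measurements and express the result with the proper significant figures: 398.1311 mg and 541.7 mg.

939.8 mg

398.1311 mg + 541.7 mg = 939.8311 mg.
Addition/subtraction keeps the fewest decimal places: 398.1311 → 4 decimal places, 541.7 → 1 decimal place; limit is 1.
Rounded to 1 decimal place: 939.8 mg.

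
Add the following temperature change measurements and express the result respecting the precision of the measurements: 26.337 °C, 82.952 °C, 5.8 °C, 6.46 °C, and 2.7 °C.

124.2 °C

26.337 °C + 82.952 °C + 5.8 °C + 6.46 °C + 2.7 °C = 124.249 °C.
Addition/subtraction keeps the fewest decimal places: 26.337 → 3 decimal places, 82.952 → 3 decimal places, 5.8 → 1 decimal place, 6.46 → 2 decimal places, 2.7 → 1 decimal place; limit is 1.
Rounded to 1 decimal place: 124.2 °C.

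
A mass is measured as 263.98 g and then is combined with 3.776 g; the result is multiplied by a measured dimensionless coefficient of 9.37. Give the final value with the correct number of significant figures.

263.98 g + 3.776 g = 267.756 g; the sum is limited to 2 decimal places (5 s.f.).
Carrying full precision, 267.756 × 9.37 = 2508.87372 g; 9.37 has 3 s.f., so the result keeps min(5, 3) = 3 s.f.
Rounded to 3 significant figures: 2.51 × 10³ g.

2.51 × 10³ g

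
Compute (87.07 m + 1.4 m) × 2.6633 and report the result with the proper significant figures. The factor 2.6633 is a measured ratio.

236 m

87.07 m + 1.4 m = 88.47 m; the sum is limited to 1 decimal place (3 s.f.).
Carrying full precision, 88.47 × 2.6633 = 235.622151 m; 2.6633 has 5 s.f., so the result keeps min(3, 5) = 3 s.f.
Rounded to 3 significant figures: 236 m.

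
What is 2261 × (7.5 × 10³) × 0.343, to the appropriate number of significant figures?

2261 × (7.5 × 10³) × 0.343 = 5816422.5
Multiplication/division keeps the fewest significant figures: 2261 → 4 s.f., 7.5 × 10³ → 2 s.f., 0.343 → 3 s.f.; limit is 2.
Rounded to 2 significant figures: 5.8 × 10⁶.

5.8 × 10⁶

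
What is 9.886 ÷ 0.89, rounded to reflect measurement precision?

11

9.886 ÷ 0.89 = 11.1078651685…
Multiplication/division keeps the fewest significant figures: 9.886 → 4 s.f., 0.89 → 2 s.f.; limit is 2.
Rounded to 2 significant figures: 11.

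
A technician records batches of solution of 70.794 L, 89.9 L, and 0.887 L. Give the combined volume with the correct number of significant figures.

161.6 L

70.794 L + 89.9 L + 0.887 L = 161.581 L.
Addition/subtraction keeps the fewest decimal places: 70.794 → 3 decimal places, 89.9 → 1 decimal place, 0.887 → 3 decimal places; limit is 1.
Rounded to 1 decimal place: 161.6 L.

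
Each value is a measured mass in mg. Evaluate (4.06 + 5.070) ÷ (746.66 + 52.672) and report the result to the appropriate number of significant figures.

0.0114

4.06 + 5.070 = 9.130, limited to 2 d.p. → 3 s.f.; 746.66 + 52.672 = 799.332, limited to 2 d.p. → 5 s.f.
Carrying full precision, 9.130 ÷ 799.332 = 0.0114220374012…; keep min(3, 5) = 3 s.f.
Rounded to 3 significant figures: 0.0114.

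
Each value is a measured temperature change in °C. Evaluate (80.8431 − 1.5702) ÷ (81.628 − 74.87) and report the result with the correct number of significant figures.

11.7

80.8431 − 1.5702 = 79.2729, limited to 4 d.p. → 6 s.f.; 81.628 − 74.87 = 6.758, limited to 2 d.p. → 3 s.f.
Carrying full precision, 79.2729 ÷ 6.758 = 11.7302308375…; keep min(6, 3) = 3 s.f.
Rounded to 3 significant figures: 11.7.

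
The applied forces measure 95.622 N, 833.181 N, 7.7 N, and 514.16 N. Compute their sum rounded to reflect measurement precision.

1450.7 N

95.622 N + 833.181 N + 7.7 N + 514.16 N = 1450.663 N.
Addition/subtraction keeps the fewest decimal places: 95.622 → 3 decimal places, 833.181 → 3 decimal places, 7.7 → 1 decimal place, 514.16 → 2 decimal places; limit is 1.
Rounded to 1 decimal place: 1450.7 N.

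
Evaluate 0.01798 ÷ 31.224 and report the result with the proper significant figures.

5.758 × 10^-4

0.01798 ÷ 31.224 = 0.00057583909813…
Multiplication/division keeps the fewest significant figures: 0.01798 → 4 s.f., 31.224 → 5 s.f.; limit is 4.
Rounded to 4 significant figures: 5.758 × 10^-4.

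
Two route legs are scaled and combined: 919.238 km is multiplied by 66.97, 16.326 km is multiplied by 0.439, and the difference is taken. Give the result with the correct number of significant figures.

6.155 × 10⁴ km

919.238 × 66.97 = 61561.36886 → 6.156 × 10⁴ km (4 s.f., last digit at the 10^1 place).
16.326 × 0.439 = 7.167114 → 7.17 km (3 s.f., last digit at the 10^-2 place).
Difference: 61554.201746 km; keep the coarser place, 10^1.
Result: 6.155 × 10⁴ km.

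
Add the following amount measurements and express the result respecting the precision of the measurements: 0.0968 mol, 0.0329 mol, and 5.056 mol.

5.186 mol

0.0968 mol + 0.0329 mol + 5.056 mol = 5.1857 mol.
Addition/subtraction keeps the fewest decimal places: 0.0968 → 4 decimal places, 0.0329 → 4 decimal places, 5.056 → 3 decimal places; limit is 3.
Rounded to 3 decimal places: 5.186 mol.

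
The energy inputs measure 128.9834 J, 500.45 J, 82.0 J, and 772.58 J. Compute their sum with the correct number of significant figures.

1484.0 J

128.9834 J + 500.45 J + 82.0 J + 772.58 J = 1484.0134 J.
Addition/subtraction keeps the fewest decimal places: 128.9834 → 4 decimal places, 500.45 → 2 decimal places, 82.0 → 1 decimal place, 772.58 → 2 decimal places; limit is 1.
Rounded to 1 decimal place: 1484.0 J.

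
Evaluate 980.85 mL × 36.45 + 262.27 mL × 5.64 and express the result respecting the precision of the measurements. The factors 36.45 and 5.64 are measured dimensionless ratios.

980.85 × 36.45 = 35751.9825 → 3.575 × 10^4 mL (4 s.f., last digit at the 10^1 place).
262.27 × 5.64 = 1479.2028 → 1.48 × 10^3 mL (3 s.f., last digit at the 10^1 place).
Sum: 37231.1853 mL; keep the coarser place, 10^1.
Result: 3.723 × 10^4 mL.

3.723 × 10^4 mL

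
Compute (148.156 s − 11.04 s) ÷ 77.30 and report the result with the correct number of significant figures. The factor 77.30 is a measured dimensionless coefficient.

148.156 s − 11.04 s = 137.116 s; the difference is limited to 2 decimal places (5 s.f.).
Carrying full precision, 137.116 ÷ 77.30 = 1.77381630013… s; 77.30 has 4 s.f., so the result keeps min(5, 4) = 4 s.f.
Rounded to 4 significant figures: 1.774 s.

1.774 s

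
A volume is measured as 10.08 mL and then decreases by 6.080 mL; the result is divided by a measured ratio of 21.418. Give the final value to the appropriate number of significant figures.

10.08 mL − 6.080 mL = 4.000 mL; the difference is limited to 2 decimal places (3 s.f.).
Carrying full precision, 4.000 ÷ 21.418 = 0.186758801008… mL; 21.418 has 5 s.f., so the result keeps min(3, 5) = 3 s.f.
Rounded to 3 significant figures: 0.187 mL.

0.187 mL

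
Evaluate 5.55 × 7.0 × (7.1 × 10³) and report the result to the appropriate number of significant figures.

5.55 × 7.0 × (7.1 × 10³) = 275835
Multiplication/division keeps the fewest significant figures: 5.55 → 3 s.f., 7.0 → 2 s.f., 7.1 × 10³ → 2 s.f.; limit is 2.
Rounded to 2 significant figures: 2.8 × 10⁵.

2.8 × 10⁵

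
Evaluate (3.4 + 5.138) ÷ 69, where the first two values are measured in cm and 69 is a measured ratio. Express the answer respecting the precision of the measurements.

3.4 cm + 5.138 cm = 8.538 cm; the sum is limited to 1 decimal place (2 s.f.).
Carrying full precision, 8.538 ÷ 69 = 0.123739130435… cm; 69 has 2 s.f., so the result keeps min(2, 2) = 2 s.f.
Rounded to 2 significant figures: 0.12 cm.

0.12 cm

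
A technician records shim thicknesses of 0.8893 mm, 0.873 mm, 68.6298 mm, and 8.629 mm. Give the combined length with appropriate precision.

79.021 mm

0.8893 mm + 0.873 mm + 68.6298 mm + 8.629 mm = 79.0211 mm.
Addition/subtraction keeps the fewest decimal places: 0.8893 → 4 decimal places, 0.873 → 3 decimal places, 68.6298 → 4 decimal places, 8.629 → 3 decimal places; limit is 3.
Rounded to 3 decimal places: 79.021 mm.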